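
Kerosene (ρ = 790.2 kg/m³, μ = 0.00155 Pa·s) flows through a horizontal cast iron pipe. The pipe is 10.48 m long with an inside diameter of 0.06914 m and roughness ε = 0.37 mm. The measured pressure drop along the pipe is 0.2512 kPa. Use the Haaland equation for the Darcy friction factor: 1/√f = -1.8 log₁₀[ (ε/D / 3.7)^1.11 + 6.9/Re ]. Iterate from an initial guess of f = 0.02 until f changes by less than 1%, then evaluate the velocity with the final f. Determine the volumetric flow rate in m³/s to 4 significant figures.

Rearranging Darcy-Weisbach: V = √(2·ΔP·D/(f·L·ρ)). With ε/D = 0.00037/0.06914 = 0.00535, iterate starting from f = 0.02:
  f = 0.02 → V = √(2·251.2·0.06914/(0.02·10.48·790.2)) = 0.458 m/s; Re = ρVD/μ = 1.614e+04; f → 0.03556
  f = 0.03556 → V = 0.3435 m/s; Re = 1.211e+04; f → 0.03683
  f = 0.03683 → V = 0.3375 m/s; Re = 1.189e+04; f → 0.03692
Converged (Δf/f < 1%). With the final f = 0.03692: V = √(2·251.2·0.06914/(0.03692·10.48·790.2)) = 0.337 m/s.
Q = V·A = 0.337·(π/4·0.06914²) = 0.001265 m³/s = 0.001265 m³/s.

Q ≈ 0.001265 m³/s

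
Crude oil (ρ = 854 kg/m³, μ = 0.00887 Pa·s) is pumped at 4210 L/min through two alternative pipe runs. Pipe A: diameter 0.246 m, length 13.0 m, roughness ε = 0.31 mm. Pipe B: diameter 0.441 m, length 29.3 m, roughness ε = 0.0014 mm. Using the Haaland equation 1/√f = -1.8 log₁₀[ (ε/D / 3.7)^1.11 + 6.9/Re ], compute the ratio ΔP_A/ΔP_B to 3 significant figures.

Pipe A: V = Q/A = 0.07017/0.04753 = 1.476 m/s; Re = 3.497e+04; ε/D = 0.00126; Haaland → f = 0.02563; ΔP_A = f(L/D)(ρV²/2) = 1261 Pa.
Pipe B: V = Q/A = 0.07017/0.1527 = 0.4594 m/s; Re = 1.95e+04; ε/D = 3.17e-06; Haaland → f = 0.02591; ΔP_B = f(L/D)(ρV²/2) = 155.1 Pa.
ΔP_A/ΔP_B = 1261/155.1 = 8.13.

ΔP_A/ΔP_B ≈ 8.13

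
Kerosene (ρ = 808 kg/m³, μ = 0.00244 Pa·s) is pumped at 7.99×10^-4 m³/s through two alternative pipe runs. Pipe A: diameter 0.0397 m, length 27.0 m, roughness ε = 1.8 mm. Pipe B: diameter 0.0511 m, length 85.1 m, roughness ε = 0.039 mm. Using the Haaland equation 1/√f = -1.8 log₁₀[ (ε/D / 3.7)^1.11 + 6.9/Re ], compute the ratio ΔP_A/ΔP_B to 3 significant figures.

Pipe A: V = Q/A = 0.000799/0.001238 = 0.6455 m/s; Re = 8486; ε/D = 0.0453; Haaland → f = 0.0715; ΔP_A = f(L/D)(ρV²/2) = 8185 Pa.
Pipe B: V = Q/A = 0.000799/0.002051 = 0.3896 m/s; Re = 6593; ε/D = 0.000763; Haaland → f = 0.03552; ΔP_B = f(L/D)(ρV²/2) = 3627 Pa.
ΔP_A/ΔP_B = 8185/3627 = 2.26.

ΔP_A/ΔP_B ≈ 2.26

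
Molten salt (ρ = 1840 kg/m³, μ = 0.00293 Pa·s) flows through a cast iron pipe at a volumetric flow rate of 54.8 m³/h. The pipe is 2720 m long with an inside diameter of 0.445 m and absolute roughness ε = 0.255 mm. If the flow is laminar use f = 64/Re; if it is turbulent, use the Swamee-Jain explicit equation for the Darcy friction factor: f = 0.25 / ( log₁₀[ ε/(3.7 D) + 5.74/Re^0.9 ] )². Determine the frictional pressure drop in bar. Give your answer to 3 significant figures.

Q = 54.8 m³/h = 54.8/3600 = 0.01522 m³/s.
Cross-sectional area A = πD²/4 = π(0.445)²/4 = 0.1555 m²; mean velocity V = Q/A = 0.01522/0.1555 = 0.09787 m/s.
Reynolds number Re = ρVD/μ = 1840 · 0.09787 · 0.445 / 0.00293 = 2.735e+04.
Re > 4000 → turbulent. Relative roughness ε/D = 0.000255/0.445 = 0.000573. Swamee-Jain: f = 0.25/(log₁₀[0.000573/3.7 + 5.74/2.735e+04^0.9])² = 0.25/(log₁₀[0.000155 + 0.000583])² = 0.25/(-3.132)² = 0.02548.
Darcy-Weisbach: ΔP = f(L/D)(ρV²/2) = 0.02548·(2720/0.445)·(1840·0.09787²/2) = 0.02548·6112·8.813 = 1373 Pa.
ΔP = 1373 Pa = 0.0137 bar.

ΔP ≈ 0.0137 bar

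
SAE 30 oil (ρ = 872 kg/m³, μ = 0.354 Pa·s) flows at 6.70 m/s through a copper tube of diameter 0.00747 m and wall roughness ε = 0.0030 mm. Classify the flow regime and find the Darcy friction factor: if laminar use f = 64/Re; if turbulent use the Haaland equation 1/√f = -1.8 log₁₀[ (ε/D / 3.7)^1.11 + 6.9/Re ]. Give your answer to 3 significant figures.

f ≈ 0.519

Re = ρVD/μ = 872·6.7·0.00747/0.354 = 123.3.
Re < 2300 → laminar, so f = 64/Re = 0.5191 (roughness is irrelevant in laminar flow).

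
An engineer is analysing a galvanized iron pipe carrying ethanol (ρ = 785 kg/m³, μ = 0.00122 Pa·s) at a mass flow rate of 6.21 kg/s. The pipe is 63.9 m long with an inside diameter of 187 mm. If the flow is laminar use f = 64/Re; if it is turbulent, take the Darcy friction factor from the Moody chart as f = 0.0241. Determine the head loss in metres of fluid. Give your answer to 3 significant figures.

h_f ≈ 0.0348 m

A = πD²/4 = π(0.187)²/4 = 0.02746 m²; mean velocity V = ṁ/(ρA) = 6.21/(785 · 0.02746) = 0.288 m/s.
Reynolds number Re = ρVD/μ = 785 · 0.288 · 0.187 / 0.00122 = 3.466e+04.
Re > 4000 → turbulent; use the Moody-chart value f = 0.0241.
Darcy-Weisbach: ΔP = f(L/D)(ρV²/2) = 0.0241·(63.9/0.187)·(785·0.288²/2) = 0.0241·341.7·32.56 = 268.2 Pa.
Head loss h_f = ΔP/(ρg) = 268.2/(785·9.81) = 0.0348 m.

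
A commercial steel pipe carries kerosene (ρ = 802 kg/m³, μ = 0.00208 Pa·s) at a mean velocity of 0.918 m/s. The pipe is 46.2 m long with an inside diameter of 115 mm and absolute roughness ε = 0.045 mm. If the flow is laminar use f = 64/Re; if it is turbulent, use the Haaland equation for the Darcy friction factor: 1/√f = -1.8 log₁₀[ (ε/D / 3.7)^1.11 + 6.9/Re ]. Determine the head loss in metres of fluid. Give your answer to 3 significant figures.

h_f ≈ 0.393 m

Reynolds number Re = ρVD/μ = 802 · 0.918 · 0.115 / 0.00208 = 4.071e+04.
Re > 4000 → turbulent. Relative roughness ε/D = 4.5e-05/0.115 = 0.000391. Haaland: 1/√f = -1.8 log₁₀[(0.000391/3.7)^1.11 + 6.9/4.071e+04] = -1.8 log₁₀[3.86e-05 + 0.00017] = 6.627, so f = 0.02277.
Darcy-Weisbach: ΔP = f(L/D)(ρV²/2) = 0.02277·(46.2/0.115)·(802·0.918²/2) = 0.02277·401.7·337.9 = 3091 Pa.
Head loss h_f = ΔP/(ρg) = 3091/(802·9.81) = 0.393 m.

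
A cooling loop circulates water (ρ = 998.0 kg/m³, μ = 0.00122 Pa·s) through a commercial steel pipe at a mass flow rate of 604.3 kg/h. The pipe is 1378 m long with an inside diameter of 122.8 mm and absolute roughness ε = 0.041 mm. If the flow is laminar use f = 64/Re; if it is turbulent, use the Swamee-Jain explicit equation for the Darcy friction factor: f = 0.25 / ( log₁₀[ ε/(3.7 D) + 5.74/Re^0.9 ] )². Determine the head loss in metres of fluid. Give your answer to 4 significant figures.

h_f ≈ 0.005175 m

ṁ = 604.3 kg/h = 604.3/3600 = 0.1679 kg/s.
A = πD²/4 = π(0.1228)²/4 = 0.01184 m²; mean velocity V = ṁ/(ρA) = 0.1679/(998 · 0.01184) = 0.0142 m/s.
Reynolds number Re = ρVD/μ = 998 · 0.0142 · 0.1228 / 0.00122 = 1427.
Re < 2300 → laminar flow, so f = 64/Re = 64/1427 = 0.04486 (the turbulent correlation is not needed).
Darcy-Weisbach: ΔP = f(L/D)(ρV²/2) = 0.04486·(1378/0.1228)·(998·0.0142²/2) = 0.04486·1.122e+04·0.1006 = 50.66 Pa.
Head loss h_f = ΔP/(ρg) = 50.66/(998·9.81) = 0.005175 m.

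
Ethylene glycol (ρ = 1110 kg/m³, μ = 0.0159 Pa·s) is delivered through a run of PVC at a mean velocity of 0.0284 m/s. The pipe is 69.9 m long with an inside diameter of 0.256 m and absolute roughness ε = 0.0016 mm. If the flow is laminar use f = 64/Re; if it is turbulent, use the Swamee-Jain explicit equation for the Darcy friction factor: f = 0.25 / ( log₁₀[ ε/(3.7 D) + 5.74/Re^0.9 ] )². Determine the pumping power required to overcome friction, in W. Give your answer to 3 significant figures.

P ≈ 0.0225 W

Reynolds number Re = ρVD/μ = 1110 · 0.0284 · 0.256 / 0.0159 = 507.6.
Re < 2300 → laminar flow, so f = 64/Re = 64/507.6 = 0.1261 (the turbulent correlation is not needed).
Darcy-Weisbach: ΔP = f(L/D)(ρV²/2) = 0.1261·(69.9/0.256)·(1110·0.0284²/2) = 0.1261·273·0.4476 = 15.41 Pa.
Q = V·A = 0.0284·0.05147 = 0.001462 m³/s.
Pumping power P = QΔP = 0.001462·15.41 = 0.02253 W = 0.0225 W.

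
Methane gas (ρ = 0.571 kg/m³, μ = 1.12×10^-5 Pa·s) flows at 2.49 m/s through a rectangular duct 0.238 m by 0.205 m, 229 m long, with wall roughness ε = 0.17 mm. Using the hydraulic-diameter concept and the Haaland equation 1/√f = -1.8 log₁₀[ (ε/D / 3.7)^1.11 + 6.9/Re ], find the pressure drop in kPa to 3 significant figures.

ΔP ≈ 0.0468 kPa

Hydraulic diameter D_h = 4A/P = 4·(0.238·0.205)/(2·(0.238+0.205)) = 0.1952/0.886 = 0.2203 m.
Re = ρVD_h/μ = 0.571·2.49·0.2203/1.12e-05 = 2.796e+04.
ε/D_h = 0.00017/0.2203 = 0.000772; Haaland gives 1/√f = -1.8 log₁₀[8.21e-05+0.000247] = 6.269, so f = 0.02544.
ΔP = f(L/D_h)(ρV²/2) = 0.02544·229/0.2203·1.77 = 46.82 Pa.
ΔP = 0.0468 kPa.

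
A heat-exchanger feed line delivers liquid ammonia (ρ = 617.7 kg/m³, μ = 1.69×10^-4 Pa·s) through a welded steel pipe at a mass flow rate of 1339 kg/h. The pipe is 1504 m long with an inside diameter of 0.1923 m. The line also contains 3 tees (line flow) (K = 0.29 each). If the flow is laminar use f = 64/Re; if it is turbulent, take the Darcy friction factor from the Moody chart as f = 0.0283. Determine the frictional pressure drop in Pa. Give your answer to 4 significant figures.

ṁ = 1339 kg/h = 1339/3600 = 0.3719 kg/s.
A = πD²/4 = π(0.1923)²/4 = 0.02904 m²; mean velocity V = ṁ/(ρA) = 0.3719/(617.7 · 0.02904) = 0.02073 m/s.
Reynolds number Re = ρVD/μ = 617.7 · 0.02073 · 0.1923 / 0.000169 = 1.457e+04.
Re > 4000 → turbulent; use the Moody-chart value f = 0.0283.
Total minor-loss coefficient ΣK = 3·0.29 = 0.87.
ΔP = [f·L/D + ΣK]·(ρV²/2) = [0.0283·1504/0.1923 + 0.87]·(617.7·0.02073²/2) = [221.3 + 0.87]·0.1328 = 29.5 Pa.

ΔP ≈ 29.50 Pa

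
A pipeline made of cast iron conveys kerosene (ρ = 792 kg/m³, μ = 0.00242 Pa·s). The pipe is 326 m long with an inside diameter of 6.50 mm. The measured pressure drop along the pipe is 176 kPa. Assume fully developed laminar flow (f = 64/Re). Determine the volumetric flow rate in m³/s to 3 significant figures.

Q ≈ 9.77×10^-6 m³/s

For laminar flow, f = 64/Re with Re = ρVD/μ, so Darcy-Weisbach reduces to ΔP = 32μLV/D². Solving for V: V = ΔP·D²/(32μL) = 1.76e+05·(0.0065)²/(32·0.00242·326) = 0.2945 m/s.
Check: Re = ρVD/μ = 792·0.2945·0.0065/0.00242 = 626.6 < 2300, so the laminar assumption holds.
Q = V·A = 0.2945·(π/4·0.0065²) = 9.774e-06 m³/s = 9.77×10^-6 m³/s.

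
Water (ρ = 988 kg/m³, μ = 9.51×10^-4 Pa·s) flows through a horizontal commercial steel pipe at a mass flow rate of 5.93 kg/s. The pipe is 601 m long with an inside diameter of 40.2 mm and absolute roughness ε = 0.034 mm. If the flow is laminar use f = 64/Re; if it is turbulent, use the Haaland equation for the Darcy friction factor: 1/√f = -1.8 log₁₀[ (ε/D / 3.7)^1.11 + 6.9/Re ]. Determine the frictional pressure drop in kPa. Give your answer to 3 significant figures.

ΔP ≈ 3350 kPa

A = πD²/4 = π(0.0402)²/4 = 0.001269 m²; mean velocity V = ṁ/(ρA) = 5.93/(988 · 0.001269) = 4.729 m/s.
Reynolds number Re = ρVD/μ = 988 · 4.729 · 0.0402 / 0.000951 = 1.975e+05.
Re > 4000 → turbulent. Relative roughness ε/D = 3.4e-05/0.0402 = 0.000846. Haaland: 1/√f = -1.8 log₁₀[(0.000846/3.7)^1.11 + 6.9/1.975e+05] = -1.8 log₁₀[9.09e-05 + 3.49e-05] = 7.02, so f = 0.02029.
Darcy-Weisbach: ΔP = f(L/D)(ρV²/2) = 0.02029·(601/0.0402)·(988·4.729²/2) = 0.02029·1.495e+04·1.105e+04 = 3.351e+06 Pa.
ΔP = 3.351e+06 Pa = 3350 kPa.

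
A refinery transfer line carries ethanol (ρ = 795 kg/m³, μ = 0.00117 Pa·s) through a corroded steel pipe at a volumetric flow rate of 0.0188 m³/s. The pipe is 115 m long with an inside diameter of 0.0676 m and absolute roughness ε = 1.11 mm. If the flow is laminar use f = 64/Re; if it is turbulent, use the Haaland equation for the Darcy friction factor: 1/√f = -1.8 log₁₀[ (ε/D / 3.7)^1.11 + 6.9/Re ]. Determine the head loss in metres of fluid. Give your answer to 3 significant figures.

h_f ≈ 108 m

Cross-sectional area A = πD²/4 = π(0.0676)²/4 = 0.003589 m²; mean velocity V = Q/A = 0.0188/0.003589 = 5.238 m/s.
Reynolds number Re = ρVD/μ = 795 · 5.238 · 0.0676 / 0.00117 = 2.406e+05.
Re > 4000 → turbulent. Relative roughness ε/D = 0.00111/0.0676 = 0.0164. Haaland: 1/√f = -1.8 log₁₀[(0.0164/3.7)^1.11 + 6.9/2.406e+05] = -1.8 log₁₀[0.00245 + 2.87e-05] = 4.692, so f = 0.04543.
Darcy-Weisbach: ΔP = f(L/D)(ρV²/2) = 0.04543·(115/0.0676)·(795·5.238²/2) = 0.04543·1701·1.091e+04 = 8.429e+05 Pa.
Head loss h_f = ΔP/(ρg) = 8.429e+05/(795·9.81) = 108 m.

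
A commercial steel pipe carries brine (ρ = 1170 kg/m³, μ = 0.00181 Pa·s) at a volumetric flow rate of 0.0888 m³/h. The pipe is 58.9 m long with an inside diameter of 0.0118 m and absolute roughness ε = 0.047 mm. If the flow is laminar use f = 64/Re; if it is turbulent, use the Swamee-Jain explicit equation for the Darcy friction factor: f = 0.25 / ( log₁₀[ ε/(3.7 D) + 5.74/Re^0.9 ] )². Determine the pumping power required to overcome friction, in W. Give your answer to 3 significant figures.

Q = 0.0888 m³/h = 0.0888/3600 = 2.467e-05 m³/s.
Cross-sectional area A = πD²/4 = π(0.0118)²/4 = 0.0001094 m²; mean velocity V = Q/A = 2.467e-05/0.0001094 = 0.2256 m/s.
Reynolds number Re = ρVD/μ = 1170 · 0.2256 · 0.0118 / 0.00181 = 1720.
Re < 2300 → laminar flow, so f = 64/Re = 64/1720 = 0.0372 (the turbulent correlation is not needed).
Darcy-Weisbach: ΔP = f(L/D)(ρV²/2) = 0.0372·(58.9/0.0118)·(1170·0.2256²/2) = 0.0372·4992·29.76 = 5526 Pa.
Pumping power P = QΔP = 2.467e-05·5526 = 0.1363 W = 0.136 W.

P ≈ 0.136 W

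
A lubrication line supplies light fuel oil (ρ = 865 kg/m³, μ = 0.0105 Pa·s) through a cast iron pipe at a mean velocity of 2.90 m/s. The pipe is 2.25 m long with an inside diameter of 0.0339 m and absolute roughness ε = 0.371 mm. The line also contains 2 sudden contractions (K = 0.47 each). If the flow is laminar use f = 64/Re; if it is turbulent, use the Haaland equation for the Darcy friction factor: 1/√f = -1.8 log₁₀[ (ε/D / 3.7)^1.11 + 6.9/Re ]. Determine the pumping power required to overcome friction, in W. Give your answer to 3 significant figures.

Reynolds number Re = ρVD/μ = 865 · 2.9 · 0.0339 / 0.0105 = 8099.
Re > 4000 → turbulent. Relative roughness ε/D = 0.000371/0.0339 = 0.0109. Haaland: 1/√f = -1.8 log₁₀[(0.0109/3.7)^1.11 + 6.9/8099] = -1.8 log₁₀[0.00156 + 0.000852] = 4.712, so f = 0.04504.
Total minor-loss coefficient ΣK = 2·0.47 = 0.94.
ΔP = [f·L/D + ΣK]·(ρV²/2) = [0.04504·2.25/0.0339 + 0.94]·(865·2.9²/2) = [2.989 + 0.94]·3637 = 1.429e+04 Pa.
Q = V·A = 2.9·0.0009026 = 0.002618 m³/s.
Pumping power P = QΔP = 0.002618·1.429e+04 = 37.41 W = 37.4 W.

P ≈ 37.4 W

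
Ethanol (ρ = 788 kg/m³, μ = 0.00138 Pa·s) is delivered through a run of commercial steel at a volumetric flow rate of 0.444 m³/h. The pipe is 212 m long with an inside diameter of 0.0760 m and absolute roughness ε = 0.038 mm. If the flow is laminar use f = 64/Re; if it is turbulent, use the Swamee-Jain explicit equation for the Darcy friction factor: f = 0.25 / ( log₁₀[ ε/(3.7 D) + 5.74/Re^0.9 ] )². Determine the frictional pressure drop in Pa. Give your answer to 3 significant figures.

ΔP ≈ 44.1 Pa

Q = 0.444 m³/h = 0.444/3600 = 0.0001233 m³/s.
Cross-sectional area A = πD²/4 = π(0.076)²/4 = 0.004536 m²; mean velocity V = Q/A = 0.0001233/0.004536 = 0.02719 m/s.
Reynolds number Re = ρVD/μ = 788 · 0.02719 · 0.076 / 0.00138 = 1180.
Re < 2300 → laminar flow, so f = 64/Re = 64/1180 = 0.05424 (the turbulent correlation is not needed).
Darcy-Weisbach: ΔP = f(L/D)(ρV²/2) = 0.05424·(212/0.076)·(788·0.02719²/2) = 0.05424·2789·0.2912 = 44.07 Pa.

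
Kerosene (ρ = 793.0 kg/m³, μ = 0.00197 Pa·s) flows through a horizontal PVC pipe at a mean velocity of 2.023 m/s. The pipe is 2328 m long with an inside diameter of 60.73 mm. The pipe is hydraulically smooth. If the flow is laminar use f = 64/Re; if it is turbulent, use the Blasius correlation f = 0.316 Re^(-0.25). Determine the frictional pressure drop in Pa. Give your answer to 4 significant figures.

ΔP ≈ 1318000 Pa

Reynolds number Re = ρVD/μ = 793 · 2.023 · 0.06073 / 0.00197 = 4.945e+04.
Re > 4000 → turbulent. Smooth-pipe (Blasius): f = 0.316 Re^(-0.25) = 0.316/(4.945e+04)^0.25 = 0.02119.
Darcy-Weisbach: ΔP = f(L/D)(ρV²/2) = 0.02119·(2328/0.06073)·(793·2.023²/2) = 0.02119·3.833e+04·1623 = 1.318e+06 Pa.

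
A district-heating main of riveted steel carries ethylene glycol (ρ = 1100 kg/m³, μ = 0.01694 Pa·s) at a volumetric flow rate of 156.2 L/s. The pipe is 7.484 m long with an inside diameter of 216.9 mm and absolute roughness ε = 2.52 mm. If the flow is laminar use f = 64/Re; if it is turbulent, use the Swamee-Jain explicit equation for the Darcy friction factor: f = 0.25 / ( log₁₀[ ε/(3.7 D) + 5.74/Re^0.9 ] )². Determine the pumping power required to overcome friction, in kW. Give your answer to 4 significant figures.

Q = 156.2 L/s = 156.2/1000 = 0.1562 m³/s.
Cross-sectional area A = πD²/4 = π(0.2169)²/4 = 0.03695 m²; mean velocity V = Q/A = 0.1562/0.03695 = 4.227 m/s.
Reynolds number Re = ρVD/μ = 1100 · 4.227 · 0.2169 / 0.0169 = 5.954e+04.
Re > 4000 → turbulent. Relative roughness ε/D = 0.00252/0.2169 = 0.0116. Swamee-Jain: f = 0.25/(log₁₀[0.0116/3.7 + 5.74/5.954e+04^0.9])² = 0.25/(log₁₀[0.00314 + 0.000289])² = 0.25/(-2.465)² = 0.04115.
Darcy-Weisbach: ΔP = f(L/D)(ρV²/2) = 0.04115·(7.484/0.2169)·(1100·4.227²/2) = 0.04115·34.5·9829 = 1.396e+04 Pa.
Pumping power P = QΔP = 0.1562·1.396e+04 = 2180.0 W = 2.180 kW.

P ≈ 2.180 kW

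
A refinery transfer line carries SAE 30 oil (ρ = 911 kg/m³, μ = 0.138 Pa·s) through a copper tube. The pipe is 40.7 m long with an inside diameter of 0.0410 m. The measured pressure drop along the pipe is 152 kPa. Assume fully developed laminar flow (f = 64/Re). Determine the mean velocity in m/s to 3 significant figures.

For laminar flow, f = 64/Re with Re = ρVD/μ, so Darcy-Weisbach reduces to ΔP = 32μLV/D². Solving for V: V = ΔP·D²/(32μL) = 1.52e+05·(0.041)²/(32·0.138·40.7) = 1.422 m/s.
Check: Re = ρVD/μ = 911·1.422·0.041/0.138 = 384.8 < 2300, so the laminar assumption holds.

V ≈ 1.42 m/s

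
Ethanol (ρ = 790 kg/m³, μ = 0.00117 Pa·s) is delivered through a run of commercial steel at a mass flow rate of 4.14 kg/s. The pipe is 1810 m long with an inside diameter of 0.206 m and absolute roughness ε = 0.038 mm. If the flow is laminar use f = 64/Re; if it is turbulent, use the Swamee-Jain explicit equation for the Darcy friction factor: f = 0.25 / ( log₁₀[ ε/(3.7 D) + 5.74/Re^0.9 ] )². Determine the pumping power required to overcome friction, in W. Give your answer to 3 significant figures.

A = πD²/4 = π(0.206)²/4 = 0.03333 m²; mean velocity V = ṁ/(ρA) = 4.14/(790 · 0.03333) = 0.1572 m/s.
Reynolds number Re = ρVD/μ = 790 · 0.1572 · 0.206 / 0.00117 = 2.187e+04.
Re > 4000 → turbulent. Relative roughness ε/D = 3.8e-05/0.206 = 0.000184. Swamee-Jain: f = 0.25/(log₁₀[0.000184/3.7 + 5.74/2.187e+04^0.9])² = 0.25/(log₁₀[4.99e-05 + 0.000713])² = 0.25/(-3.118)² = 0.02572.
Darcy-Weisbach: ΔP = f(L/D)(ρV²/2) = 0.02572·(1810/0.206)·(790·0.1572²/2) = 0.02572·8786·9.766 = 2207 Pa.
Q = ṁ/ρ = 4.14/790 = 0.005241 m³/s.
Pumping power P = QΔP = 0.005241·2207 = 11.57 W = 11.6 W.

P ≈ 11.6 W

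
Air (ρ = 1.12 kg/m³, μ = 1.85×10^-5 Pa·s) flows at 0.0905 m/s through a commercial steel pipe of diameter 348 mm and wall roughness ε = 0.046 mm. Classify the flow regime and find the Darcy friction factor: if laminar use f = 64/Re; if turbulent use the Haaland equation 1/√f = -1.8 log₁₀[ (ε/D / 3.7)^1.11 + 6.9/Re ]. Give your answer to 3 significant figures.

f ≈ 0.0336

Re = ρVD/μ = 1.12·0.0905·0.348/1.85e-05 = 1907.
Re < 2300 → laminar, so f = 64/Re = 0.03357 (roughness is irrelevant in laminar flow).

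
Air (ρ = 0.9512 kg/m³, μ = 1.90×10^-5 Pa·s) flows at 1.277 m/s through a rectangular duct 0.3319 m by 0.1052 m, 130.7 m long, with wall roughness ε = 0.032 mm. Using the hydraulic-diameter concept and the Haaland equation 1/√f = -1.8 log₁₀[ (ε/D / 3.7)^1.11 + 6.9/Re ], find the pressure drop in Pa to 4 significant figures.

Hydraulic diameter D_h = 4A/P = 4·(0.3319·0.1052)/(2·(0.3319+0.1052)) = 0.1397/0.8742 = 0.1598 m.
Re = ρVD_h/μ = 0.9512·1.277·0.1598/1.9e-05 = 1.021e+04.
ε/D_h = 3.2e-05/0.1598 = 0.0002; Haaland gives 1/√f = -1.8 log₁₀[1.84e-05+0.000676] = 5.686, so f = 0.03093.
ΔP = f(L/D_h)(ρV²/2) = 0.03093·130.7/0.1598·0.7756 = 19.63 Pa.

ΔP ≈ 19.63 Pa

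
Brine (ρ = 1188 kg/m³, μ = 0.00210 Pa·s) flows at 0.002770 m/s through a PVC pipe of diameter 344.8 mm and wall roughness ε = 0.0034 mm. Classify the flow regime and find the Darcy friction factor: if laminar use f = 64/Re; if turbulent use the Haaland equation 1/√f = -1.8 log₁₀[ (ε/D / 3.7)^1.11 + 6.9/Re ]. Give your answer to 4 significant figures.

Re = ρVD/μ = 1188·0.00277·0.3448/0.0021 = 540.3.
Re < 2300 → laminar, so f = 64/Re = 0.1185 (roughness is irrelevant in laminar flow).

f ≈ 0.1185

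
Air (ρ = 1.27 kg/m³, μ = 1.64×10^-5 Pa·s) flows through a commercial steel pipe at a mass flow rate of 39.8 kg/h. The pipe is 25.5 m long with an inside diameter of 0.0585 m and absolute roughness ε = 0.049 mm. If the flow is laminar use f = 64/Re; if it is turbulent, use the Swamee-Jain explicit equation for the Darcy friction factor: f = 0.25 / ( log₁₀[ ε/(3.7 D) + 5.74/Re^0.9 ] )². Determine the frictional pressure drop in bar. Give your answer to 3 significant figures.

ṁ = 39.8 kg/h = 39.8/3600 = 0.01106 kg/s.
A = πD²/4 = π(0.0585)²/4 = 0.002688 m²; mean velocity V = ṁ/(ρA) = 0.01106/(1.27 · 0.002688) = 3.239 m/s.
Reynolds number Re = ρVD/μ = 1.27 · 3.239 · 0.0585 / 1.64e-05 = 1.467e+04.
Re > 4000 → turbulent. Relative roughness ε/D = 4.9e-05/0.0585 = 0.000838. Swamee-Jain: f = 0.25/(log₁₀[0.000838/3.7 + 5.74/1.467e+04^0.9])² = 0.25/(log₁₀[0.000226 + 0.00102])² = 0.25/(-2.904)² = 0.02965.
Darcy-Weisbach: ΔP = f(L/D)(ρV²/2) = 0.02965·(25.5/0.0585)·(1.27·3.239²/2) = 0.02965·435.9·6.661 = 86.07 Pa.
ΔP = 86.07 Pa = 8.61×10^-4 bar.

ΔP ≈ 8.61×10^-4 bar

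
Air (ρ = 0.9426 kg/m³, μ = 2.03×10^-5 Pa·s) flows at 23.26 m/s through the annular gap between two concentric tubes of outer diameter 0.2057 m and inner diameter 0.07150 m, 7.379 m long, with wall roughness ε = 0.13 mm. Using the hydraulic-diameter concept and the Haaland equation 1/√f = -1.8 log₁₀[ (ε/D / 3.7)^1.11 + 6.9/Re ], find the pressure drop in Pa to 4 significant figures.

ΔP ≈ 297.4 Pa

Hydraulic diameter D_h = 4A/P = D_o - D_i = 0.2057 - 0.0715 = 0.1342 m.
Re = ρVD_h/μ = 0.9426·23.26·0.1342/2.03e-05 = 1.449e+05.
ε/D_h = 0.00013/0.1342 = 0.000969; Haaland gives 1/√f = -1.8 log₁₀[0.000106+4.76e-05] = 6.866, so f = 0.02121.
ΔP = f(L/D_h)(ρV²/2) = 0.02121·7.379/0.1342·255 = 297.4 Pa.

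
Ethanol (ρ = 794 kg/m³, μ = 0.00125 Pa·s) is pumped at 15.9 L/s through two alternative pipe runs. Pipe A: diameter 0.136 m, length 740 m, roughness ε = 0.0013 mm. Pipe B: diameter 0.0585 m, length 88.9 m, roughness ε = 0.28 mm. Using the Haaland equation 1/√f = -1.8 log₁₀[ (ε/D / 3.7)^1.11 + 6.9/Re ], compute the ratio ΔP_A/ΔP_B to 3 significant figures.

ΔP_A/ΔP_B ≈ 0.0728

Pipe A: V = Q/A = 0.0159/0.01453 = 1.095 m/s; Re = 9.455e+04; ε/D = 9.56e-06; Haaland → f = 0.01807; ΔP_A = f(L/D)(ρV²/2) = 4.676e+04 Pa.
Pipe B: V = Q/A = 0.0159/0.002688 = 5.916 m/s; Re = 2.198e+05; ε/D = 0.00479; Haaland → f = 0.03043; ΔP_B = f(L/D)(ρV²/2) = 6.425e+05 Pa.
ΔP_A/ΔP_B = 4.676e+04/6.425e+05 = 0.0728.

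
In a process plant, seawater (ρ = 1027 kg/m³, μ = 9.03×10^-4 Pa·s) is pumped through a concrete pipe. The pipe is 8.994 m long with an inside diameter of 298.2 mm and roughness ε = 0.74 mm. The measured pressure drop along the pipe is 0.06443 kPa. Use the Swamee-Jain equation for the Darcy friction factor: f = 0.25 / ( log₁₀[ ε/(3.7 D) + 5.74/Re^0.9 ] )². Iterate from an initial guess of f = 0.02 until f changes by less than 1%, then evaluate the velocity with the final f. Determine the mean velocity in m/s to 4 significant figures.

Rearranging Darcy-Weisbach: V = √(2·ΔP·D/(f·L·ρ)). With ε/D = 0.00074/0.2982 = 0.00248, iterate starting from f = 0.02:
  f = 0.02 → V = √(2·64.43·0.2982/(0.02·8.994·1027)) = 0.4561 m/s; Re = ρVD/μ = 1.547e+05; f → 0.026
  f = 0.026 → V = 0.4 m/s; Re = 1.356e+05; f → 0.02615
Converged (Δf/f < 1%). With the final f = 0.02615: V = √(2·64.43·0.2982/(0.02615·8.994·1027)) = 0.3989 m/s.

V ≈ 0.3989 m/s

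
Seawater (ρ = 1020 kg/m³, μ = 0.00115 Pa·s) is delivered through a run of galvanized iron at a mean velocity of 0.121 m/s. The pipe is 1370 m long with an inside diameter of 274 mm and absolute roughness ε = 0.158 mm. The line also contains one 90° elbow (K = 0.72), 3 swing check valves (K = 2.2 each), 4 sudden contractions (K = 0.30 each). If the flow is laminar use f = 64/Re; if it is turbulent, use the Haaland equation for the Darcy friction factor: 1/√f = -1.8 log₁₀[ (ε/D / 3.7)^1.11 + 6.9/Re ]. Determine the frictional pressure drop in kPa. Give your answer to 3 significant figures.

ΔP ≈ 0.988 kPa

Reynolds number Re = ρVD/μ = 1020 · 0.121 · 0.274 / 0.00115 = 2.941e+04.
Re > 4000 → turbulent. Relative roughness ε/D = 0.000158/0.274 = 0.000577. Haaland: 1/√f = -1.8 log₁₀[(0.000577/3.7)^1.11 + 6.9/2.941e+04] = -1.8 log₁₀[5.94e-05 + 0.000235] = 6.357, so f = 0.02475.
Total minor-loss coefficient ΣK = 1·0.72 + 3·2.2 + 4·0.3 = 8.52.
ΔP = [f·L/D + ΣK]·(ρV²/2) = [0.02475·1370/0.274 + 8.52]·(1020·0.121²/2) = [123.7 + 8.52]·7.467 = 987.5 Pa.
ΔP = 987.5 Pa = 0.988 kPa.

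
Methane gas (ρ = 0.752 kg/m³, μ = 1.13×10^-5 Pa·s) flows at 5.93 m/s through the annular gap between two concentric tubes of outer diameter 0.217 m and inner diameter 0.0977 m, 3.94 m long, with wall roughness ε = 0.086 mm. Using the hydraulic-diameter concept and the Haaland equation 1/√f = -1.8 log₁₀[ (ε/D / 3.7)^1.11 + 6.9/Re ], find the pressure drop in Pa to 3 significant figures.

Hydraulic diameter D_h = 4A/P = D_o - D_i = 0.217 - 0.0977 = 0.1193 m.
Re = ρVD_h/μ = 0.752·5.93·0.1193/1.13e-05 = 4.708e+04.
ε/D_h = 8.6e-05/0.1193 = 0.000721; Haaland gives 1/√f = -1.8 log₁₀[7.61e-05+0.000147] = 6.574, so f = 0.02314.
ΔP = f(L/D_h)(ρV²/2) = 0.02314·3.94/0.1193·13.22 = 10.1 Pa.

ΔP ≈ 10.1 Pa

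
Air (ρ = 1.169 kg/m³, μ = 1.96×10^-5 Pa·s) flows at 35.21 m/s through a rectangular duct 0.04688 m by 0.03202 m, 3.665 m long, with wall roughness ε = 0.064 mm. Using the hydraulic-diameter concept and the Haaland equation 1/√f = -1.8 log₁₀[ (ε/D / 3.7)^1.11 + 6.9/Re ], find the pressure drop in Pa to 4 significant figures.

Hydraulic diameter D_h = 4A/P = 4·(0.04688·0.03202)/(2·(0.04688+0.03202)) = 0.006004/0.1578 = 0.03805 m.
Re = ρVD_h/μ = 1.169·35.21·0.03805/1.96e-05 = 7.991e+04.
ε/D_h = 6.4e-05/0.03805 = 0.00168; Haaland gives 1/√f = -1.8 log₁₀[0.000195+8.64e-05] = 6.391, so f = 0.02448.
ΔP = f(L/D_h)(ρV²/2) = 0.02448·3.665/0.03805·724.6 = 1709 Pa.

ΔP ≈ 1709 Pa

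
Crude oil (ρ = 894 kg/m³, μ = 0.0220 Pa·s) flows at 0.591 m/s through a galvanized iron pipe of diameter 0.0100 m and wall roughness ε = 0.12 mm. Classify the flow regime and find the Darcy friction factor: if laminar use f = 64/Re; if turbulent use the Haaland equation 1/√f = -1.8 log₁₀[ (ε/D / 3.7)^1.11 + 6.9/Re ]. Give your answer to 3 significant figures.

f ≈ 0.266

Re = ρVD/μ = 894·0.591·0.01/0.022 = 240.2.
Re < 2300 → laminar, so f = 64/Re = 0.2665 (roughness is irrelevant in laminar flow).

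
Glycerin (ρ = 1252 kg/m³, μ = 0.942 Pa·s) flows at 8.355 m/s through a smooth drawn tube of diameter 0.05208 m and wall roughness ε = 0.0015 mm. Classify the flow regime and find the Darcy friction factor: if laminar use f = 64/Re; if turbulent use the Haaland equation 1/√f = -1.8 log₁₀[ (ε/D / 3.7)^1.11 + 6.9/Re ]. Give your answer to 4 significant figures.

Re = ρVD/μ = 1252·8.355·0.05208/0.942 = 578.3.
Re < 2300 → laminar, so f = 64/Re = 0.1107 (roughness is irrelevant in laminar flow).

f ≈ 0.1107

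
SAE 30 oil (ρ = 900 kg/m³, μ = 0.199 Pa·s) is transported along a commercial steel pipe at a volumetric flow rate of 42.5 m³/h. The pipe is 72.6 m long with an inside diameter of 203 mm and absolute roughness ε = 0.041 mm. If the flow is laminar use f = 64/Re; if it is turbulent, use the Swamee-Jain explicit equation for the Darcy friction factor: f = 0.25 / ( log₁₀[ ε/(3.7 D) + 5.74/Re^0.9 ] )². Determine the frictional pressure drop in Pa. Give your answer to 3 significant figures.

Q = 42.5 m³/h = 42.5/3600 = 0.01181 m³/s.
Cross-sectional area A = πD²/4 = π(0.203)²/4 = 0.03237 m²; mean velocity V = Q/A = 0.01181/0.03237 = 0.3648 m/s.
Reynolds number Re = ρVD/μ = 900 · 0.3648 · 0.203 / 0.199 = 334.9.
Re < 2300 → laminar flow, so f = 64/Re = 64/334.9 = 0.1911 (the turbulent correlation is not needed).
Darcy-Weisbach: ΔP = f(L/D)(ρV²/2) = 0.1911·(72.6/0.203)·(900·0.3648²/2) = 0.1911·357.6·59.87 = 4092 Pa.

ΔP ≈ 4090 Pa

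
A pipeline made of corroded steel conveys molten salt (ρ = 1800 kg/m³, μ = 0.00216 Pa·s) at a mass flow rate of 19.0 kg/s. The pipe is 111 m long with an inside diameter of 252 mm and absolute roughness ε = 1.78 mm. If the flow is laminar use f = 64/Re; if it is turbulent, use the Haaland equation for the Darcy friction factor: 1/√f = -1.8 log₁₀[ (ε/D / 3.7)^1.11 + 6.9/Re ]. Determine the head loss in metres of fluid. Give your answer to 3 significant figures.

A = πD²/4 = π(0.252)²/4 = 0.04988 m²; mean velocity V = ṁ/(ρA) = 19/(1800 · 0.04988) = 0.2116 m/s.
Reynolds number Re = ρVD/μ = 1800 · 0.2116 · 0.252 / 0.00216 = 4.444e+04.
Re > 4000 → turbulent. Relative roughness ε/D = 0.00178/0.252 = 0.00706. Haaland: 1/√f = -1.8 log₁₀[(0.00706/3.7)^1.11 + 6.9/4.444e+04] = -1.8 log₁₀[0.000959 + 0.000155] = 5.316, so f = 0.03539.
Darcy-Weisbach: ΔP = f(L/D)(ρV²/2) = 0.03539·(111/0.252)·(1800·0.2116²/2) = 0.03539·440.5·40.31 = 628.4 Pa.
Head loss h_f = ΔP/(ρg) = 628.4/(1800·9.81) = 0.0356 m.

h_f ≈ 0.0356 m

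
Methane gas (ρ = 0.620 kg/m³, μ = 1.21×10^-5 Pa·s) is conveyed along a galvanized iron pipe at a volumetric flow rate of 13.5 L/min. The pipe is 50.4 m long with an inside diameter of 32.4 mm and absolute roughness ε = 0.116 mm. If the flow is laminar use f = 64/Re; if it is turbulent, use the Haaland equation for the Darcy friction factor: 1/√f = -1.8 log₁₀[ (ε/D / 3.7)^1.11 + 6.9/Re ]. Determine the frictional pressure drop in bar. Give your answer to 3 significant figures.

Q = 13.5 L/min = 13.5/60000 = 0.000225 m³/s.
Cross-sectional area A = πD²/4 = π(0.0324)²/4 = 0.0008245 m²; mean velocity V = Q/A = 0.000225/0.0008245 = 0.2729 m/s.
Reynolds number Re = ρVD/μ = 0.62 · 0.2729 · 0.0324 / 1.21e-05 = 453.1.
Re < 2300 → laminar flow, so f = 64/Re = 64/453.1 = 0.1413 (the turbulent correlation is not needed).
Darcy-Weisbach: ΔP = f(L/D)(ρV²/2) = 0.1413·(50.4/0.0324)·(0.62·0.2729²/2) = 0.1413·1556·0.02309 = 5.073 Pa.
ΔP = 5.073 Pa = 5.07×10^-5 bar.

ΔP ≈ 5.07×10^-5 bar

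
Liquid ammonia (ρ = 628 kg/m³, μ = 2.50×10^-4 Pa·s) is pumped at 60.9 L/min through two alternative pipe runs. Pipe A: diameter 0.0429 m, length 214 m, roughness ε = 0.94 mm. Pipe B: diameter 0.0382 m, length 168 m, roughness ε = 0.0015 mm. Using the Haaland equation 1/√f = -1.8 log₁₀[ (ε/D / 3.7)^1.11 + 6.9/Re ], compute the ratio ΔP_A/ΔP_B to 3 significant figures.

ΔP_A/ΔP_B ≈ 1.95

Pipe A: V = Q/A = 0.001015/0.001445 = 0.7022 m/s; Re = 7.567e+04; ε/D = 0.0219; Haaland → f = 0.05096; ΔP_A = f(L/D)(ρV²/2) = 3.936e+04 Pa.
Pipe B: V = Q/A = 0.001015/0.001146 = 0.8856 m/s; Re = 8.498e+04; ε/D = 3.93e-05; Haaland → f = 0.01859; ΔP_B = f(L/D)(ρV²/2) = 2.013e+04 Pa.
ΔP_A/ΔP_B = 3.936e+04/2.013e+04 = 1.95.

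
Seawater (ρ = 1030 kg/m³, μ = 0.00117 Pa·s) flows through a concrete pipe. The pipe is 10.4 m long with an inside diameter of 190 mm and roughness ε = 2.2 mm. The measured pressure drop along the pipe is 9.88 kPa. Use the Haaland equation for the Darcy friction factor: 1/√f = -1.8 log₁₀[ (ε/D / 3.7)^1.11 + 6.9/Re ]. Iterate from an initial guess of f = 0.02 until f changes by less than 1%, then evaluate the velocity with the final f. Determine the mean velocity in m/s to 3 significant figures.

Rearranging Darcy-Weisbach: V = √(2·ΔP·D/(f·L·ρ)). With ε/D = 0.0022/0.19 = 0.0116, iterate starting from f = 0.02:
  f = 0.02 → V = √(2·9880·0.19/(0.02·10.4·1030)) = 4.186 m/s; Re = ρVD/μ = 7.002e+05; f → 0.04001
  f = 0.04001 → V = 2.96 m/s; Re = 4.951e+05; f → 0.04004
Converged (Δf/f < 1%). With the final f = 0.04004: V = √(2·9880·0.19/(0.04004·10.4·1030)) = 2.959 m/s.

V ≈ 2.96 m/s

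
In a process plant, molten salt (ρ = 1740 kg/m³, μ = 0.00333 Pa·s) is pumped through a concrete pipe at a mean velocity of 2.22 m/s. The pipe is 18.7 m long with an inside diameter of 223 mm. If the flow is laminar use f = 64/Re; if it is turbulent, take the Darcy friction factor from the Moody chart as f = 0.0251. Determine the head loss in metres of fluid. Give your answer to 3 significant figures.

Reynolds number Re = ρVD/μ = 1740 · 2.22 · 0.223 / 0.00333 = 2.587e+05.
Re > 4000 → turbulent; use the Moody-chart value f = 0.0251.
Darcy-Weisbach: ΔP = f(L/D)(ρV²/2) = 0.0251·(18.7/0.223)·(1740·2.22²/2) = 0.0251·83.86·4288 = 9025 Pa.
Head loss h_f = ΔP/(ρg) = 9025/(1740·9.81) = 0.529 m.

h_f ≈ 0.529 m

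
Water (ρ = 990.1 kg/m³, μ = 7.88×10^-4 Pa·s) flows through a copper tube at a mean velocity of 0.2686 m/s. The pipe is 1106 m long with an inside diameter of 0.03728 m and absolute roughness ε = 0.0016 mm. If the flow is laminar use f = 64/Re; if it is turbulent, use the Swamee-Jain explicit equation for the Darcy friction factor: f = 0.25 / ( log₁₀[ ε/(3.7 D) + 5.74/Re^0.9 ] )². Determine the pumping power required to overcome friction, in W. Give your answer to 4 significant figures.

P ≈ 9.068 W

Reynolds number Re = ρVD/μ = 990.1 · 0.2686 · 0.03728 / 0.000788 = 1.258e+04.
Re > 4000 → turbulent. Relative roughness ε/D = 1.6e-06/0.03728 = 4.29e-05. Swamee-Jain: f = 0.25/(log₁₀[4.29e-05/3.7 + 5.74/1.258e+04^0.9])² = 0.25/(log₁₀[1.16e-05 + 0.00117])² = 0.25/(-2.927)² = 0.02919.
Darcy-Weisbach: ΔP = f(L/D)(ρV²/2) = 0.02919·(1106/0.03728)·(990.1·0.2686²/2) = 0.02919·2.967e+04·35.72 = 3.093e+04 Pa.
Q = V·A = 0.2686·0.001092 = 0.0002932 m³/s.
Pumping power P = QΔP = 0.0002932·3.093e+04 = 9.0679 W = 9.068 W.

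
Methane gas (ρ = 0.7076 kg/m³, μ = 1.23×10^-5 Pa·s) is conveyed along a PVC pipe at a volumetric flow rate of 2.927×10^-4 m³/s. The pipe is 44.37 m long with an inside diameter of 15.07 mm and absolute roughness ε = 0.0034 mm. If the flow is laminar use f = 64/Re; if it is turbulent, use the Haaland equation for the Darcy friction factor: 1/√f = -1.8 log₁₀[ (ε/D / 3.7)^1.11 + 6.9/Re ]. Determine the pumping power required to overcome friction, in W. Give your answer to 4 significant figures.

Cross-sectional area A = πD²/4 = π(0.01507)²/4 = 0.0001784 m²; mean velocity V = Q/A = 0.0002927/0.0001784 = 1.641 m/s.
Reynolds number Re = ρVD/μ = 0.7076 · 1.641 · 0.01507 / 1.23e-05 = 1423.
Re < 2300 → laminar flow, so f = 64/Re = 64/1423 = 0.04499 (the turbulent correlation is not needed).
Darcy-Weisbach: ΔP = f(L/D)(ρV²/2) = 0.04499·(44.37/0.01507)·(0.7076·1.641²/2) = 0.04499·2944·0.9527 = 126.2 Pa.
Pumping power P = QΔP = 0.0002927·126.2 = 0.036936 W = 0.03694 W.

P ≈ 0.03694 W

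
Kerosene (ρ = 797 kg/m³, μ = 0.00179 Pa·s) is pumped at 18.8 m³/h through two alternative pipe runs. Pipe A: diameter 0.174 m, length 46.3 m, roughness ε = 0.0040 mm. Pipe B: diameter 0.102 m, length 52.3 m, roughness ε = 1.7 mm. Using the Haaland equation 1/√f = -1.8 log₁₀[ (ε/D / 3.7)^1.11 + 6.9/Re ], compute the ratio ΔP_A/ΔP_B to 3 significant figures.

ΔP_A/ΔP_B ≈ 0.0351

Pipe A: V = Q/A = 0.005222/0.02378 = 0.2196 m/s; Re = 1.701e+04; ε/D = 2.3e-05; Haaland → f = 0.02685; ΔP_A = f(L/D)(ρV²/2) = 137.3 Pa.
Pipe B: V = Q/A = 0.005222/0.008171 = 0.6391 m/s; Re = 2.902e+04; ε/D = 0.0167; Haaland → f = 0.04692; ΔP_B = f(L/D)(ρV²/2) = 3916 Pa.
ΔP_A/ΔP_B = 137.3/3916 = 0.0351.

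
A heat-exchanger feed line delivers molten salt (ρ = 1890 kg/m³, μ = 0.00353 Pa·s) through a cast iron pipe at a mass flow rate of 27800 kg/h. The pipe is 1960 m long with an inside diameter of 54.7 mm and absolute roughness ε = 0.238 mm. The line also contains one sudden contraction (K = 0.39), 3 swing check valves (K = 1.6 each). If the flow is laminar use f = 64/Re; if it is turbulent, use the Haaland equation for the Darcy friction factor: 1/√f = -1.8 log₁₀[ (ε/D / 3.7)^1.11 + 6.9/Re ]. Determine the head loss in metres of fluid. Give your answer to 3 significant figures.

h_f ≈ 172 m

ṁ = 27800 kg/h = 27800/3600 = 7.722 kg/s.
A = πD²/4 = π(0.0547)²/4 = 0.00235 m²; mean velocity V = ṁ/(ρA) = 7.722/(1890 · 0.00235) = 1.739 m/s.
Reynolds number Re = ρVD/μ = 1890 · 1.739 · 0.0547 / 0.00353 = 5.092e+04.
Re > 4000 → turbulent. Relative roughness ε/D = 0.000238/0.0547 = 0.00435. Haaland: 1/√f = -1.8 log₁₀[(0.00435/3.7)^1.11 + 6.9/5.092e+04] = -1.8 log₁₀[0.00056 + 0.000136] = 5.684, so f = 0.03095.
Total minor-loss coefficient ΣK = 1·0.39 + 3·1.6 = 5.19.
ΔP = [f·L/D + ΣK]·(ρV²/2) = [0.03095·1960/0.0547 + 5.19]·(1890·1.739²/2) = [1109 + 5.19]·2857 = 3.183e+06 Pa.
Head loss h_f = ΔP/(ρg) = 3.183e+06/(1890·9.81) = 172 m.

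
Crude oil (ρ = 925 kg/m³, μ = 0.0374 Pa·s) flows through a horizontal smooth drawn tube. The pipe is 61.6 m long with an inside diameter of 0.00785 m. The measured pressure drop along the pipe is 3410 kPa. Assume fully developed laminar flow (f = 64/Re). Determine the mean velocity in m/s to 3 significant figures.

V ≈ 2.85 m/s

For laminar flow, f = 64/Re with Re = ρVD/μ, so Darcy-Weisbach reduces to ΔP = 32μLV/D². Solving for V: V = ΔP·D²/(32μL) = 3.41e+06·(0.00785)²/(32·0.0374·61.6) = 2.85 m/s.
Check: Re = ρVD/μ = 925·2.85·0.00785/0.0374 = 553.4 < 2300, so the laminar assumption holds.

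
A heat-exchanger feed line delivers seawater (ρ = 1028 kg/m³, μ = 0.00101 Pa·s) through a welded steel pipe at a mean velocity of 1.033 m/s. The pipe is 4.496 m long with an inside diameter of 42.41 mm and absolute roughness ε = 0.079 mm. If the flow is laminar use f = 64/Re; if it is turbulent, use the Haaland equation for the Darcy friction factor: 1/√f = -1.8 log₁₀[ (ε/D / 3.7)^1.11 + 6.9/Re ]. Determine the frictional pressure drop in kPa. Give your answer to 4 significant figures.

ΔP ≈ 1.527 kPa

Reynolds number Re = ρVD/μ = 1028 · 1.033 · 0.04241 / 0.00101 = 4.459e+04.
Re > 4000 → turbulent. Relative roughness ε/D = 7.9e-05/0.04241 = 0.00186. Haaland: 1/√f = -1.8 log₁₀[(0.00186/3.7)^1.11 + 6.9/4.459e+04] = -1.8 log₁₀[0.000218 + 0.000155] = 6.171, so f = 0.02626.
Darcy-Weisbach: ΔP = f(L/D)(ρV²/2) = 0.02626·(4.496/0.04241)·(1028·1.033²/2) = 0.02626·106·548.5 = 1527 Pa.
ΔP = 1527 Pa = 1.527 kPa.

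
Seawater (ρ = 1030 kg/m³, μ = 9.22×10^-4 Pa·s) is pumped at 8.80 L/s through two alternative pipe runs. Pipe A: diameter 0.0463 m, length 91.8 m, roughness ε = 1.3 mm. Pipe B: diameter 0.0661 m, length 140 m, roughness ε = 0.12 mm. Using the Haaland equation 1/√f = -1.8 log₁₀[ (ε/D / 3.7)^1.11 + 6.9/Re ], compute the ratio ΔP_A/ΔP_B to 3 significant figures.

ΔP_A/ΔP_B ≈ 9.14

Pipe A: V = Q/A = 0.0088/0.001684 = 5.227 m/s; Re = 2.703e+05; ε/D = 0.0281; Haaland → f = 0.05586; ΔP_A = f(L/D)(ρV²/2) = 1.558e+06 Pa.
Pipe B: V = Q/A = 0.0088/0.003432 = 2.564 m/s; Re = 1.894e+05; ε/D = 0.00182; Haaland → f = 0.02376; ΔP_B = f(L/D)(ρV²/2) = 1.704e+05 Pa.
ΔP_A/ΔP_B = 1.558e+06/1.704e+05 = 9.14.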